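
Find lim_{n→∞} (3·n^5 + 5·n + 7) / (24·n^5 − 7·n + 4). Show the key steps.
lim = 3/24 = 1/8

For large n the leading n^5 terms dominate both numerator and denominator. Dividing top and bottom by n^5, every other term tends to 0, leaving 3/24 = 1/8.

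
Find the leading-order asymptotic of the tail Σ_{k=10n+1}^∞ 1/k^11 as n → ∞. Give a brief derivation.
Σ_{k>10n} 1/k^11 ~ 1/(10 · (10n)^10)

Compare to the integral: ∫_{10n}^∞ x^(−11) dx = [−x^(−10)/10]_{10n}^∞ = 1/((11−1)·(10n)^10). Euler-Maclaurin then gives
  Σ_{k>10n} 1/k^11 = ∫_{10n}^∞ dx/x^11 − 1/(2·(10n)^11) + O(1/(10n)^12).
(Equivalently this is ζ(11) − Σ_{k≤10n} 1/k^11.)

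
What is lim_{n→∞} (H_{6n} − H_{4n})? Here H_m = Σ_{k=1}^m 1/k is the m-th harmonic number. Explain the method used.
lim = ln(6/4) = ln(3/2)

Euler-Maclaurin gives H_m = ln m + γ + 1/(2m) + O(1/m^2). The γ and O(1/m) terms cancel in the difference:
  H_{6n} − H_{4n} = ln(6n) − ln(4n) + O(1/n) = ln(6/4) + O(1/n).
Hence the limit is ln(6/4) = ln(3/2).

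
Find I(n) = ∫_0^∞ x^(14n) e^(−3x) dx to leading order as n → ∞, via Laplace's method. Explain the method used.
I(n) ~ (sqrt(2π·14n) / 3) · (14n/(3e))^(14n)

Write the integrand as exp(14n ln x − 3x) and set f(x) = 14n ln x − 3x. Then f'(x) = 14n/x − 3 = 0 at x* = 14n/3, and f''(x*) = −14n/x*^2 = −3^2/(14n). Laplace's method (interior maximum) gives
  I(n) ~ e^(f(x*)) · sqrt(2π / |f''(x*)|)
        = exp(14n ln(14n/3) − 14n) · sqrt(2π · 14n / 3^2)
        = (14n/3)^(14n) e^(−14n) · sqrt(2π·14n) / 3
        = (sqrt(2π·14n) / 3) · (14n/(3e))^(14n).
This matches Γ(14n+1)/3^(14n+1) with Stirling applied to Γ.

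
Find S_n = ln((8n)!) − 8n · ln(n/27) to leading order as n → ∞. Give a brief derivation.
S_n ~ 8n · (ln 216 − 1) + O(ln n)

Stirling: ln((8n)!) = 8n ln(8n) − 8n + O(ln n).
  S_n = 8n ln(8n) − 8n − 8n ln(n/27) + O(ln n)
      = 8n ln(8n) − 8n ln n + 8n ln 27 − 8n + O(ln n)
      = 8n ln 8 + 8n ln 27 − 8n + O(ln n)
      = 8n (ln 216 − 1) + O(ln n).
Numerically ln(216) − 1 ≈ 4.3753.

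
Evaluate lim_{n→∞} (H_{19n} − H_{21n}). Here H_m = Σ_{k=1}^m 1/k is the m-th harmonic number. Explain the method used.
lim = ln(19/21)

Euler-Maclaurin gives H_m = ln m + γ + 1/(2m) + O(1/m^2). The γ and O(1/m) terms cancel in the difference:
  H_{19n} − H_{21n} = ln(19n) − ln(21n) + O(1/n) = ln(19/21) + O(1/n).
Hence the limit is ln(19/21).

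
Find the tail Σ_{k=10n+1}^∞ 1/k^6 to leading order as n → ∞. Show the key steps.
Σ_{k>10n} 1/k^6 ~ 1/(5 · (10n)^5)

Compare to the integral: ∫_{10n}^∞ x^(−6) dx = [−x^(−5)/5]_{10n}^∞ = 1/((6−1)·(10n)^5). Euler-Maclaurin then gives
  Σ_{k>10n} 1/k^6 = ∫_{10n}^∞ dx/x^6 − 1/(2·(10n)^6) + O(1/(10n)^7).
(Equivalently this is ζ(6) − Σ_{k≤10n} 1/k^6.)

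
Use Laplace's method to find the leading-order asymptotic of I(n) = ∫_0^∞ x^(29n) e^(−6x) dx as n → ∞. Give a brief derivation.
I(n) ~ (sqrt(2π·29n) / 6) · (29n/(6e))^(29n)

Write the integrand as exp(29n ln x − 6x) and set f(x) = 29n ln x − 6x. Then f'(x) = 29n/x − 6 = 0 at x* = 29n/6, and f''(x*) = −29n/x*^2 = −6^2/(29n). Laplace's method (interior maximum) gives
  I(n) ~ e^(f(x*)) · sqrt(2π / |f''(x*)|)
        = exp(29n ln(29n/6) − 29n) · sqrt(2π · 29n / 6^2)
        = (29n/6)^(29n) e^(−29n) · sqrt(2π·29n) / 6
        = (sqrt(2π·29n) / 6) · (29n/(6e))^(29n).
This matches Γ(29n+1)/6^(29n+1) with Stirling applied to Γ.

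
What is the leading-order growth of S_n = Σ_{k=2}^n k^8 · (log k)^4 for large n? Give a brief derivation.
S_n ~ n^9 · (log n)^4 / 9

By integral comparison, S_n = ∫_1^n x^8 · (log x)^4 dx + O(n^8 · (log n)^4). For the integral, the leading term of ∫_1^n x^8 (log x)^4 dx is n^9/9 · (log n)^4 (by repeated integration by parts; each step lowers the log-exponent and produces a relatively O(1/log n) correction). Hence S_n ~ n^9 · (log n)^4 / 9.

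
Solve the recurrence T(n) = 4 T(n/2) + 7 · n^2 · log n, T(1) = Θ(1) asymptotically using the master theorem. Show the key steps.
T(n) = Θ(n^2 · (log n)^2)

Here log_2 4 = 2 and f(n) = 7 · n^2 · log n = Θ(n^(log_2 4) · (log n)^1). This is the extended Case 2 of the master theorem (f matches the critical exponent up to log factors), giving T(n) = Θ(n^(log_2 4) · (log n)^(1+1)) = Θ(n^2 · (log n)^2).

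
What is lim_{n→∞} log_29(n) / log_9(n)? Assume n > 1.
lim = ln(9) / ln(29) = log_29(9)

Change of base: log_29(n) = ln n / ln 29 and log_9(n) = ln n / ln 9. The ratio is (ln n / ln 29) · (ln 9 / ln n) = ln 9 / ln 29, a constant independent of n. So the limit is ln 9 / ln 29 = log_29(9).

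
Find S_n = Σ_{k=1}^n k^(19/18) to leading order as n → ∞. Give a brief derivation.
S_n ~ (18/37) · n^(37/18)

Integral comparison: Σ_{k=1}^n k^(19/18) = ∫_0^n x^(19/18) dx + O(n^(19/18)). The integral is n^(1 + 19/18) / (1 + 19/18) = n^((19+18)/18) / ((19+18)/18) = (18/37) · n^(37/18).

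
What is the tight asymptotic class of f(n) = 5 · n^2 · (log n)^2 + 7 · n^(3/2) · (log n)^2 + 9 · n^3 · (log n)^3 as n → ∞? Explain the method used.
f(n) ∈ Θ(n^3 · (log n)^3)

Compare the terms by growth order. For large n, n^a · (log n)^b dominates n^a' · (log n)^b' iff a > a', or (a = a' and b > b'). Ranking the 3 terms shows the dominant one is 9 · n^3 · (log n)^3. Hence f(n) ∈ Θ(n^3 · (log n)^3).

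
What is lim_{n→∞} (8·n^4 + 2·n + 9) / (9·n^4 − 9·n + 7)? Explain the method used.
lim = 8/9

For large n the leading n^4 terms dominate both numerator and denominator. Dividing top and bottom by n^4, every other term tends to 0, leaving 8/9.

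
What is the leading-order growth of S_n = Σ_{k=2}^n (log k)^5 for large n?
S_n ~ n · (log n)^5

By integral comparison, S_n = ∫_1^n (log x)^5 dx + O((log n)^5). For the integral, the leading term of ∫_1^n (log x)^5 dx is n · (log n)^5 (by repeated integration by parts; each step lowers the log-exponent and produces a relatively O(1/log n) correction). Hence S_n ~ n · (log n)^5.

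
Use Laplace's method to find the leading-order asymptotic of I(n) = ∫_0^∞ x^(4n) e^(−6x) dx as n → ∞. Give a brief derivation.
I(n) ~ (sqrt(2π·4n) / 6) · (4n/(6e))^(4n)

Write the integrand as exp(4n ln x − 6x) and set f(x) = 4n ln x − 6x. Then f'(x) = 4n/x − 6 = 0 at x* = 4n/6, and f''(x*) = −4n/x*^2 = −6^2/(4n). Laplace's method (interior maximum) gives
  I(n) ~ e^(f(x*)) · sqrt(2π / |f''(x*)|)
        = exp(4n ln(4n/6) − 4n) · sqrt(2π · 4n / 6^2)
        = (4n/6)^(4n) e^(−4n) · sqrt(2π·4n) / 6
        = (sqrt(2π·4n) / 6) · (4n/(6e))^(4n).
This matches Γ(4n+1)/6^(4n+1) with Stirling applied to Γ.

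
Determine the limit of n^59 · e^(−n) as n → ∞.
lim = 0

Exponentials with base > 1 dominate every fixed polynomial: for any fixed c, n^c / e^n → 0 as n → ∞ (e.g. by the ratio test, or since e^n grows faster than any power of n). Hence n^59 · e^(−n) = n^59 / e^n → 0.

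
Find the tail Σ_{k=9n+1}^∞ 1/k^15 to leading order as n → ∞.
Σ_{k>9n} 1/k^15 ~ 1/(14 · (9n)^14)

Compare to the integral: ∫_{9n}^∞ x^(−15) dx = [−x^(−14)/14]_{9n}^∞ = 1/((15−1)·(9n)^14). Euler-Maclaurin then gives
  Σ_{k>9n} 1/k^15 = ∫_{9n}^∞ dx/x^15 − 1/(2·(9n)^15) + O(1/(9n)^16).
(Equivalently this is ζ(15) − Σ_{k≤9n} 1/k^15.)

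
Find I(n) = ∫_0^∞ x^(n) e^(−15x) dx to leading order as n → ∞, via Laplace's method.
I(n) ~ (sqrt(2π·n) / 15) · (n/(15e))^(n)

Write the integrand as exp(n ln x − 15x) and set f(x) = n ln x − 15x. Then f'(x) = n/x − 15 = 0 at x* = n/15, and f''(x*) = −n/x*^2 = −15^2/(n). Laplace's method (interior maximum) gives
  I(n) ~ e^(f(x*)) · sqrt(2π / |f''(x*)|)
        = exp(n ln(n/15) − n) · sqrt(2π · n / 15^2)
        = (n/15)^(n) e^(−n) · sqrt(2π·n) / 15
        = (sqrt(2π·n) / 15) · (n/(15e))^(n).
This matches Γ(n+1)/15^(n+1) with Stirling applied to Γ.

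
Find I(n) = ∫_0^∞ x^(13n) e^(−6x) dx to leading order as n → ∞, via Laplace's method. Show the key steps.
I(n) ~ (sqrt(2π·13n) / 6) · (13n/(6e))^(13n)

Write the integrand as exp(13n ln x − 6x) and set f(x) = 13n ln x − 6x. Then f'(x) = 13n/x − 6 = 0 at x* = 13n/6, and f''(x*) = −13n/x*^2 = −6^2/(13n). Laplace's method (interior maximum) gives
  I(n) ~ e^(f(x*)) · sqrt(2π / |f''(x*)|)
        = exp(13n ln(13n/6) − 13n) · sqrt(2π · 13n / 6^2)
        = (13n/6)^(13n) e^(−13n) · sqrt(2π·13n) / 6
        = (sqrt(2π·13n) / 6) · (13n/(6e))^(13n).
This matches Γ(13n+1)/6^(13n+1) with Stirling applied to Γ.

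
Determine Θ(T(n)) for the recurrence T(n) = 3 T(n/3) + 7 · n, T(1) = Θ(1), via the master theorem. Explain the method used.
T(n) = Θ(n log n)

log_3 3 = 1, and f(n) = 7 · n = Θ(n^(log_3 3)). This is Case 2 of the master theorem: T(n) = Θ(f(n) · log n) = Θ(n log n).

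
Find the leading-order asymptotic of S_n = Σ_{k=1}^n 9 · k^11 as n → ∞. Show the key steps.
S_n ~ 3 · n^12 / 4

By integral comparison (Euler-Maclaurin), Σ_{k=1}^n 9 · k^11 = 9 · ∫_0^n x^11 dx + O(n^11) = 9 · n^12/12 = 3 · n^12 / 4 + O(n^11). (Equivalently, Faulhaber's formula gives the same leading term.)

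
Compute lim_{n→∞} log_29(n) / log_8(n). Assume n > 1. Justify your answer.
lim = ln(8) / ln(29) = log_29(8)

Change of base: log_29(n) = ln n / ln 29 and log_8(n) = ln n / ln 8. The ratio is (ln n / ln 29) · (ln 8 / ln n) = ln 8 / ln 29, a constant independent of n. So the limit is ln 8 / ln 29 = log_29(8).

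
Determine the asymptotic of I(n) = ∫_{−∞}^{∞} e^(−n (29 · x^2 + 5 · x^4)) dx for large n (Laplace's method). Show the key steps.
I(n) ~ sqrt(π/(29n))

φ(x) = 29 · x^2 + 5 · x^4 has its unique global minimum at x* = 0 (since φ'(x) = 58x + 20x^3 = 0 only at x = 0 for real x with both coefficients positive, and φ → ∞ as |x| → ∞). At x* = 0, φ(0) = 0 and φ''(0) = 58. Laplace's method then gives
  I(n) ~ sqrt(2π / (n · φ''(0))) · e^(−n φ(0)) = sqrt(2π / (58n)) = sqrt(π/(29n)).
The 5 · x^4 term contributes only at subleading order (an O(1/n) relative correction).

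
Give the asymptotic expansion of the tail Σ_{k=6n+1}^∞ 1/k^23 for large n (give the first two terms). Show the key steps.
Σ_{k>6n} 1/k^23 = 1/(22 · (6n)^22) − 1/(2 · (6n)^23) + O(1/(6n)^24)

Compare to the integral: ∫_{6n}^∞ x^(−23) dx = [−x^(−22)/22]_{6n}^∞ = 1/((23−1)·(6n)^22). The Euler-Maclaurin correction adds −f(6n)/2 = −1/(2·(6n)^23). Euler-Maclaurin then gives
  Σ_{k>6n} 1/k^23 = ∫_{6n}^∞ dx/x^23 − 1/(2·(6n)^23) + O(1/(6n)^24).
(Equivalently this is ζ(23) − Σ_{k≤6n} 1/k^23.)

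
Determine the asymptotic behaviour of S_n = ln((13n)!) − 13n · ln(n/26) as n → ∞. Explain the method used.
S_n ~ 13n · (ln 338 − 1) + O(ln n)

Stirling: ln((13n)!) = 13n ln(13n) − 13n + O(ln n).
  S_n = 13n ln(13n) − 13n − 13n ln(n/26) + O(ln n)
      = 13n ln(13n) − 13n ln n + 13n ln 26 − 13n + O(ln n)
      = 13n ln 13 + 13n ln 26 − 13n + O(ln n)
      = 13n (ln 338 − 1) + O(ln n).
Numerically ln(338) − 1 ≈ 4.8230.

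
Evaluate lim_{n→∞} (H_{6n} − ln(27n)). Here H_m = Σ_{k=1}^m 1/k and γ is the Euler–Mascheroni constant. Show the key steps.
lim = ln(2/9) + γ

By Euler-Maclaurin, H_m = ln m + γ + O(1/m). So
  H_{6n} − ln(27n) = ln(6n) + γ − ln(27n) + O(1/n)
                       = ln(6/27) + γ + O(1/n).
Hence the limit is ln(6/27) + γ (= ln(2/9)).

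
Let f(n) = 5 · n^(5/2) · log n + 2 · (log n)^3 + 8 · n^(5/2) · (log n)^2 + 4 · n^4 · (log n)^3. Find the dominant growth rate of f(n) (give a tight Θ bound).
f(n) ∈ Θ(n^4 · (log n)^3)

Compare the terms by growth order. For large n, n^a · (log n)^b dominates n^a' · (log n)^b' iff a > a', or (a = a' and b > b'). Ranking the 4 terms shows the dominant one is 4 · n^4 · (log n)^3. Hence f(n) ∈ Θ(n^4 · (log n)^3).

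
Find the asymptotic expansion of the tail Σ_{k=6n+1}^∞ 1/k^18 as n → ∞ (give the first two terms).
Σ_{k>6n} 1/k^18 = 1/(17 · (6n)^17) − 1/(2 · (6n)^18) + O(1/(6n)^19)

Compare to the integral: ∫_{6n}^∞ x^(−18) dx = [−x^(−17)/17]_{6n}^∞ = 1/((18−1)·(6n)^17). The Euler-Maclaurin correction adds −f(6n)/2 = −1/(2·(6n)^18). Euler-Maclaurin then gives
  Σ_{k>6n} 1/k^18 = ∫_{6n}^∞ dx/x^18 − 1/(2·(6n)^18) + O(1/(6n)^19).
(Equivalently this is ζ(18) − Σ_{k≤6n} 1/k^18.)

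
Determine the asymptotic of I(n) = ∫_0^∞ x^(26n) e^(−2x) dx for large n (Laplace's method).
I(n) ~ (sqrt(2π·26n) / 2) · (26n/(2e))^(26n)

Write the integrand as exp(26n ln x − 2x) and set f(x) = 26n ln x − 2x. Then f'(x) = 26n/x − 2 = 0 at x* = 26n/2, and f''(x*) = −26n/x*^2 = −2^2/(26n). Laplace's method (interior maximum) gives
  I(n) ~ e^(f(x*)) · sqrt(2π / |f''(x*)|)
        = exp(26n ln(26n/2) − 26n) · sqrt(2π · 26n / 2^2)
        = (26n/2)^(26n) e^(−26n) · sqrt(2π·26n) / 2
        = (sqrt(2π·26n) / 2) · (26n/(2e))^(26n).
This matches Γ(26n+1)/2^(26n+1) with Stirling applied to Γ.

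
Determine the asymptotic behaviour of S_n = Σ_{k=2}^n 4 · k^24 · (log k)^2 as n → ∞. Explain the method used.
S_n ~ 4 · n^25 · (log n)^2 / 25

By integral comparison, S_n = ∫_1^n 4 · x^24 · (log x)^2 dx + O(n^24 · (log n)^2). For the integral, the leading term of ∫_1^n x^24 (log x)^2 dx is n^25/25 · (log n)^2 (by repeated integration by parts; each step lowers the log-exponent and produces a relatively O(1/log n) correction). Hence S_n ~ 4 · n^25 · (log n)^2 / 25.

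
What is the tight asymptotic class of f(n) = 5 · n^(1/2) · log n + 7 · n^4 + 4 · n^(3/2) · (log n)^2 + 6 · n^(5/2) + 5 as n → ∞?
f(n) ∈ Θ(n^4)

Compare the terms by growth order. For large n, n^a · (log n)^b dominates n^a' · (log n)^b' iff a > a', or (a = a' and b > b'). Ranking the 5 terms shows the dominant one is 7 · n^4. Hence f(n) ∈ Θ(n^4).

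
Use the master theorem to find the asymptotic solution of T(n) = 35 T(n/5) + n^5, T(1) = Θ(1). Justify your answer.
T(n) = Θ(n^5)

log_5 35 ≈ 2.209. f(n) = n^5 dominates n^(log_5 35) since 5 > 2.209, and the regularity condition a·f(n/b) = 35·(n/5)^5 = (35/3125)·n^5 ≤ c·f(n) holds with c = 35/3125 ≈ 0.0112 < 1. So this is Case 3: T(n) = Θ(f(n)) = Θ(n^5).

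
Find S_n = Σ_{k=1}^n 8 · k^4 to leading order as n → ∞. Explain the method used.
S_n ~ 8 · n^5 / 5

By integral comparison (Euler-Maclaurin), Σ_{k=1}^n 8 · k^4 = 8 · ∫_0^n x^4 dx + O(n^4) = 8 · n^5/5 + O(n^4). (Equivalently, Faulhaber's formula gives the same leading term.)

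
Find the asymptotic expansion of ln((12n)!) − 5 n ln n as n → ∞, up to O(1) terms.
ln((12n)!) − 5 n ln n = 7 n ln n + 12(ln 12 − 1) n + (1/2) ln(2π·12n) + O(1/n)

Stirling: ln((12n)!) = 12n ln(12n) − 12n + (1/2) ln(2π·12n) + O(1/n).
Expand 12n ln(12n) = 12n (ln n + ln 12) = 12n ln n + 12n ln 12.
Subtract 5n ln n: leading term is (12 − 5) n ln n = 7 n ln n. The next term is 12n ln 12 − 12n = 12(ln 12 − 1) n. Then the (1/2) ln(2π·12n) correction.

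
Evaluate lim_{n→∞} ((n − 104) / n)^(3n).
lim = e^(−312)

Rewrite as (1 − 104/n)^(3n). By the standard limit (1 + x/n)^n → e^x, we have (1 − 104/n)^n → e^(−104), and raising to the 3rd power gives e^(−312).
More precisely, ln[(1 − 104/n)^(3n)] = 3n · ln(1 − 104/n) = 3n · (-104/n + O(1/n^2)) = -312 + O(1/n) → -312.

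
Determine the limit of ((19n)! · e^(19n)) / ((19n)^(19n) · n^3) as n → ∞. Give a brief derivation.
lim = 0

Stirling: (19n)! ~ sqrt(2π·19n) · (19n/e)^(19n). Hence
  (19n)! · e^(19n) / (19n)^(19n) ~ sqrt(2π·19n).
Dividing by n^3: sqrt(2π·19n) / n^3 = sqrt(2π·19) · n^((1−6)/2), so the expression behaves like sqrt(2π·19) · n^((1−6)/2) → 0.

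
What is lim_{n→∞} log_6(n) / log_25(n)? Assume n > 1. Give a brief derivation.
lim = ln(25) / ln(6) = log_6(25)

Change of base: log_6(n) = ln n / ln 6 and log_25(n) = ln n / ln 25. The ratio is (ln n / ln 6) · (ln 25 / ln n) = ln 25 / ln 6, a constant independent of n. So the limit is ln 25 / ln 6 = log_6(25).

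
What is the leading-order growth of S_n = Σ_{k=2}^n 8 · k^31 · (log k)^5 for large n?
S_n ~ n^32 · (log n)^5 / 4

By integral comparison, S_n = ∫_1^n 8 · x^31 · (log x)^5 dx + O(n^31 · (log n)^5). For the integral, the leading term of ∫_1^n x^31 (log x)^5 dx is n^32/32 · (log n)^5 (by repeated integration by parts; each step lowers the log-exponent and produces a relatively O(1/log n) correction). Hence S_n ~ n^32 · (log n)^5 / 4.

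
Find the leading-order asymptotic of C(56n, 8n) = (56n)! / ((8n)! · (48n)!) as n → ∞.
C(56n, 8n) ~ (823543/46656)^(8n) · sqrt(7/(12π·8n))

Write N = 8n. Apply Stirling to each factorial:
  (7N)! ~ sqrt(2π·7N) · (7N/e)^(7N),
  N! ~ sqrt(2π N) · (N/e)^N,
  (6N)! ~ sqrt(2π·6N) · (6N/e)^(6N).
The exponential factors combine to (7N)^(7N) / (N^N · (6N)^(6N)) = 7^(7N)/6^(6N) = (7^7/6^6)^N = (823543/46656)^N.
The square-root prefactors combine to sqrt(2π·7N) / (sqrt(2π N)·sqrt(2π·6N)) = sqrt(7 / (2π·6·N)) = sqrt(7/(12π·8n)).
Substituting N = 8n: C(56n, 8n) ~ (823543/46656)^(8n) · sqrt(7/(12π·8n)).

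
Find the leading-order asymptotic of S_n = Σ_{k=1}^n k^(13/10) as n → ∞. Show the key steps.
S_n ~ (10/23) · n^(23/10)

Integral comparison: Σ_{k=1}^n k^(13/10) = ∫_0^n x^(13/10) dx + O(n^(13/10)). The integral is n^(1 + 13/10) / (1 + 13/10) = n^((13+10)/10) / ((13+10)/10) = (10/23) · n^(23/10).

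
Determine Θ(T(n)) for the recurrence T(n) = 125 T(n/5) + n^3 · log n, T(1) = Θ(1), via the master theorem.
T(n) = Θ(n^3 · (log n)^2)

Here log_5 125 = 3 and f(n) = n^3 · log n = Θ(n^(log_5 125) · (log n)^1). This is the extended Case 2 of the master theorem (f matches the critical exponent up to log factors), giving T(n) = Θ(n^(log_5 125) · (log n)^(1+1)) = Θ(n^3 · (log n)^2).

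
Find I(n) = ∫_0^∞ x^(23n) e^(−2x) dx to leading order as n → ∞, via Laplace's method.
I(n) ~ (sqrt(2π·23n) / 2) · (23n/(2e))^(23n)

Write the integrand as exp(23n ln x − 2x) and set f(x) = 23n ln x − 2x. Then f'(x) = 23n/x − 2 = 0 at x* = 23n/2, and f''(x*) = −23n/x*^2 = −2^2/(23n). Laplace's method (interior maximum) gives
  I(n) ~ e^(f(x*)) · sqrt(2π / |f''(x*)|)
        = exp(23n ln(23n/2) − 23n) · sqrt(2π · 23n / 2^2)
        = (23n/2)^(23n) e^(−23n) · sqrt(2π·23n) / 2
        = (sqrt(2π·23n) / 2) · (23n/(2e))^(23n).
This matches Γ(23n+1)/2^(23n+1) with Stirling applied to Γ.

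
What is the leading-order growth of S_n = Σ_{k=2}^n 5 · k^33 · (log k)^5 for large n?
S_n ~ 5 · n^34 · (log n)^5 / 34

By integral comparison, S_n = ∫_1^n 5 · x^33 · (log x)^5 dx + O(n^33 · (log n)^5). For the integral, the leading term of ∫_1^n x^33 (log x)^5 dx is n^34/34 · (log n)^5 (by repeated integration by parts; each step lowers the log-exponent and produces a relatively O(1/log n) correction). Hence S_n ~ 5 · n^34 · (log n)^5 / 34.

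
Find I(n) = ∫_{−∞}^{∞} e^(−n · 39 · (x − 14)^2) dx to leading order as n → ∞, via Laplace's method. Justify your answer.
I(n) = sqrt(π/(39n))

Here φ(x) = 39 · (x − 14)^2 has its unique minimum at x* = 14 with φ(x*) = 0 and φ''(x*) = 78. Laplace's method gives
  I(n) ~ e^(−n φ(x*)) · sqrt(2π / (n · φ''(x*))) = sqrt(2π / (78n)) = sqrt(π/(39n)).
This is exact: substituting u = (x − 14)·sqrt(39n) gives I(n) = (1/sqrt(39n)) ∫_{−∞}^{∞} e^(−u^2) du = sqrt(π/(39n)).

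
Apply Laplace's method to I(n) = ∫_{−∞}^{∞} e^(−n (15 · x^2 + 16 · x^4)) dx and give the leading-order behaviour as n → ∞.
I(n) ~ sqrt(π/(15n))

φ(x) = 15 · x^2 + 16 · x^4 has its unique global minimum at x* = 0 (since φ'(x) = 30x + 64x^3 = 0 only at x = 0 for real x with both coefficients positive, and φ → ∞ as |x| → ∞). At x* = 0, φ(0) = 0 and φ''(0) = 30. Laplace's method then gives
  I(n) ~ sqrt(2π / (n · φ''(0))) · e^(−n φ(0)) = sqrt(2π / (30n)) = sqrt(π/(15n)).
The 16 · x^4 term contributes only at subleading order (an O(1/n) relative correction).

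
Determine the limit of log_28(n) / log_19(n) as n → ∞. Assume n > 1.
lim = ln(19) / ln(28) = log_28(19)

Change of base: log_28(n) = ln n / ln 28 and log_19(n) = ln n / ln 19. The ratio is (ln n / ln 28) · (ln 19 / ln n) = ln 19 / ln 28, a constant independent of n. So the limit is ln 19 / ln 28 = log_28(19).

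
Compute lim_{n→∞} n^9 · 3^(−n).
lim = 0

Exponentials with base > 1 dominate every fixed polynomial: for any fixed c, n^c / 3^n → 0 as n → ∞ (e.g. by the ratio test, or by writing 3^n = e^(n ln 3) and noting e^(n ln 3) / n^c → ∞). Hence n^9 · 3^(−n) = n^9 / 3^n → 0.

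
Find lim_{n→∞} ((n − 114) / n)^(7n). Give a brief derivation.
lim = e^(−798)

Rewrite as (1 − 114/n)^(7n). By the standard limit (1 + x/n)^n → e^x, we have (1 − 114/n)^n → e^(−114), and raising to the 7th power gives e^(−798).
More precisely, ln[(1 − 114/n)^(7n)] = 7n · ln(1 − 114/n) = 7n · (-114/n + O(1/n^2)) = -798 + O(1/n) → -798.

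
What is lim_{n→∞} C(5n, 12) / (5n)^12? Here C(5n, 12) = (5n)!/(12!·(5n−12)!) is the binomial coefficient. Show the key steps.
lim = 1/12! = 1/479001600

With N = 5n → ∞: C(N, 12) / N^12 = [N(N−1)…(N−11)] / (12! · N^12) = (1/12!) · 1 · (1 − 1/(5n)) · … · (1 − 11/(5n)). Each factor → 1 as N → ∞, so the limit is 1/12! = 1/479001600.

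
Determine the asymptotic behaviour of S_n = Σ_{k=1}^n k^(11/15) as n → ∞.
S_n ~ (15/26) · n^(26/15)

Integral comparison: Σ_{k=1}^n k^(11/15) = ∫_0^n x^(11/15) dx + O(n^(11/15)). The integral is n^(1 + 11/15) / (1 + 11/15) = n^((11+15)/15) / ((11+15)/15) = (15/26) · n^(26/15).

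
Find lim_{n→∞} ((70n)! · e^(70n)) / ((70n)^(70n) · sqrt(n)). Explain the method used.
lim = sqrt(2π·70)

Stirling: (70n)! ~ sqrt(2π·70n) · (70n/e)^(70n). Hence
  (70n)! · e^(70n) / (70n)^(70n) ~ sqrt(2π·70n).
Dividing by sqrt(n): sqrt(2π·70n) / sqrt(n) = sqrt(2π·70) · n^((1−1)/2), so the limit is sqrt(2π·70).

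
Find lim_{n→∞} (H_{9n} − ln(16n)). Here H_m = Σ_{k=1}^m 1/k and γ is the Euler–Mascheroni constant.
lim = ln(9/16) + γ

By Euler-Maclaurin, H_m = ln m + γ + O(1/m). So
  H_{9n} − ln(16n) = ln(9n) + γ − ln(16n) + O(1/n)
                       = ln(9/16) + γ + O(1/n).
Hence the limit is ln(9/16) + γ.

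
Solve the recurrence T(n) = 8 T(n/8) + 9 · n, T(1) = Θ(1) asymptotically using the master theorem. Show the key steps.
T(n) = Θ(n log n)

log_8 8 = 1, and f(n) = 9 · n = Θ(n^(log_8 8)). This is Case 2 of the master theorem: T(n) = Θ(f(n) · log n) = Θ(n log n).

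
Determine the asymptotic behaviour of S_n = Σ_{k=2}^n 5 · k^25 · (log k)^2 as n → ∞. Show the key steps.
S_n ~ 5 · n^26 · (log n)^2 / 26

By integral comparison, S_n = ∫_1^n 5 · x^25 · (log x)^2 dx + O(n^25 · (log n)^2). For the integral, the leading term of ∫_1^n x^25 (log x)^2 dx is n^26/26 · (log n)^2 (by repeated integration by parts; each step lowers the log-exponent and produces a relatively O(1/log n) correction). Hence S_n ~ 5 · n^26 · (log n)^2 / 26.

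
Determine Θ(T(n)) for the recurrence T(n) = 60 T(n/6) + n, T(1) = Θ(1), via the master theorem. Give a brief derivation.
T(n) = Θ(n^(log_6 60))

Master theorem: compare f(n) = n to n^(log_6 60) where log_6 60 ≈ 2.285. Since 1 < log_6 60, we have f(n) = O(n^(log_6 60 − ε)) for some ε > 0 — Case 1. Hence T(n) = Θ(n^(log_6 60)).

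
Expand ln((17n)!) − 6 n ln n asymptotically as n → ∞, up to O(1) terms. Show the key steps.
ln((17n)!) − 6 n ln n = 11 n ln n + 17(ln 17 − 1) n + (1/2) ln(2π·17n) + O(1/n)

Stirling: ln((17n)!) = 17n ln(17n) − 17n + (1/2) ln(2π·17n) + O(1/n).
Expand 17n ln(17n) = 17n (ln n + ln 17) = 17n ln n + 17n ln 17.
Subtract 6n ln n: leading term is (17 − 6) n ln n = 11 n ln n. The next term is 17n ln 17 − 17n = 17(ln 17 − 1) n. Then the (1/2) ln(2π·17n) correction.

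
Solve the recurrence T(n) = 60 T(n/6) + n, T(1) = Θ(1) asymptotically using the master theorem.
T(n) = Θ(n^(log_6 60))

Master theorem: compare f(n) = n to n^(log_6 60) where log_6 60 ≈ 2.285. Since 1 < log_6 60, we have f(n) = O(n^(log_6 60 − ε)) for some ε > 0 — Case 1. Hence T(n) = Θ(n^(log_6 60)).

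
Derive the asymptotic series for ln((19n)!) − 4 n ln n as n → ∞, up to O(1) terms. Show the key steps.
ln((19n)!) − 4 n ln n = 15 n ln n + 19(ln 19 − 1) n + (1/2) ln(2π·19n) + O(1/n)

Stirling: ln((19n)!) = 19n ln(19n) − 19n + (1/2) ln(2π·19n) + O(1/n).
Expand 19n ln(19n) = 19n (ln n + ln 19) = 19n ln n + 19n ln 19.
Subtract 4n ln n: leading term is (19 − 4) n ln n = 15 n ln n. The next term is 19n ln 19 − 19n = 19(ln 19 − 1) n. Then the (1/2) ln(2π·19n) correction.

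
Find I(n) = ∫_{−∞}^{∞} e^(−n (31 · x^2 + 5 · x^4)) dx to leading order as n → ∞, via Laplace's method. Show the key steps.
I(n) ~ sqrt(π/(31n))

φ(x) = 31 · x^2 + 5 · x^4 has its unique global minimum at x* = 0 (since φ'(x) = 62x + 20x^3 = 0 only at x = 0 for real x with both coefficients positive, and φ → ∞ as |x| → ∞). At x* = 0, φ(0) = 0 and φ''(0) = 62. Laplace's method then gives
  I(n) ~ sqrt(2π / (n · φ''(0))) · e^(−n φ(0)) = sqrt(2π / (62n)) = sqrt(π/(31n)).
The 5 · x^4 term contributes only at subleading order (an O(1/n) relative correction).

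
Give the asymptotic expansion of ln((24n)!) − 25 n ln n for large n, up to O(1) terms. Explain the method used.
ln((24n)!) − 25 n ln n = −n ln n + 24(ln 24 − 1) n + (1/2) ln(2π·24n) + O(1/n)

Stirling: ln((24n)!) = 24n ln(24n) − 24n + (1/2) ln(2π·24n) + O(1/n).
Expand 24n ln(24n) = 24n (ln n + ln 24) = 24n ln n + 24n ln 24.
Subtract 25n ln n: leading term is (24 − 25) n ln n = −n ln n. The next term is 24n ln 24 − 24n = 24(ln 24 − 1) n. Then the (1/2) ln(2π·24n) correction.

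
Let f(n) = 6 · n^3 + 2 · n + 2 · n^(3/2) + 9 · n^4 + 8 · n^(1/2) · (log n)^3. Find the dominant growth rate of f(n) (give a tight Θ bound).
f(n) ∈ Θ(n^4)

Compare the terms by growth order. For large n, n^a · (log n)^b dominates n^a' · (log n)^b' iff a > a', or (a = a' and b > b'). Ranking the 5 terms shows the dominant one is 9 · n^4. Hence f(n) ∈ Θ(n^4).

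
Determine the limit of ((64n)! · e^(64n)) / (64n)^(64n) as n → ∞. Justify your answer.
lim = ∞

Stirling: (64n)! ~ sqrt(2π·64n) · (64n/e)^(64n). Hence
  (64n)! · e^(64n) / (64n)^(64n) ~ sqrt(2π·64n) = sqrt(2π·64) · sqrt(n) → ∞.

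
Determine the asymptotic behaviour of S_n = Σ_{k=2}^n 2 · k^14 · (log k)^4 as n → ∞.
S_n ~ 2 · n^15 · (log n)^4 / 15

By integral comparison, S_n = ∫_1^n 2 · x^14 · (log x)^4 dx + O(n^14 · (log n)^4). For the integral, the leading term of ∫_1^n x^14 (log x)^4 dx is n^15/15 · (log n)^4 (by repeated integration by parts; each step lowers the log-exponent and produces a relatively O(1/log n) correction). Hence S_n ~ 2 · n^15 · (log n)^4 / 15.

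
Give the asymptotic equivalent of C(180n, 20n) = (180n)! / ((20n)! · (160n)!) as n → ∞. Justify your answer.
C(180n, 20n) ~ (387420489/16777216)^(20n) · sqrt(9/(16π·20n))

Write N = 20n. Apply Stirling to each factorial:
  (9N)! ~ sqrt(2π·9N) · (9N/e)^(9N),
  N! ~ sqrt(2π N) · (N/e)^N,
  (8N)! ~ sqrt(2π·8N) · (8N/e)^(8N).
The exponential factors combine to (9N)^(9N) / (N^N · (8N)^(8N)) = 9^(9N)/8^(8N) = (9^9/8^8)^N = (387420489/16777216)^N.
The square-root prefactors combine to sqrt(2π·9N) / (sqrt(2π N)·sqrt(2π·8N)) = sqrt(9 / (2π·8·N)) = sqrt(9/(16π·20n)).
Substituting N = 20n: C(180n, 20n) ~ (387420489/16777216)^(20n) · sqrt(9/(16π·20n)).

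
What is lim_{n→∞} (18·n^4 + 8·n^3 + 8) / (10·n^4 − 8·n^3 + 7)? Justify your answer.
lim = 18/10 = 9/5

For large n the leading n^4 terms dominate both numerator and denominator. Dividing top and bottom by n^4, every other term tends to 0, leaving 18/10 = 9/5.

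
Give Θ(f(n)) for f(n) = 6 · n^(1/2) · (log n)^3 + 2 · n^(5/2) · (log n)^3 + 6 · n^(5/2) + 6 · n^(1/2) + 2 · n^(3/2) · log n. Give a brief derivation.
f(n) ∈ Θ(n^(5/2) · (log n)^3)

Compare the terms by growth order. For large n, n^a · (log n)^b dominates n^a' · (log n)^b' iff a > a', or (a = a' and b > b'). Ranking the 5 terms shows the dominant one is 2 · n^(5/2) · (log n)^3. Hence f(n) ∈ Θ(n^(5/2) · (log n)^3).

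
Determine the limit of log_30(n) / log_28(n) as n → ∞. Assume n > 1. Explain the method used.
lim = ln(28) / ln(30) = log_30(28)

Change of base: log_30(n) = ln n / ln 30 and log_28(n) = ln n / ln 28. The ratio is (ln n / ln 30) · (ln 28 / ln n) = ln 28 / ln 30, a constant independent of n. So the limit is ln 28 / ln 30 = log_30(28).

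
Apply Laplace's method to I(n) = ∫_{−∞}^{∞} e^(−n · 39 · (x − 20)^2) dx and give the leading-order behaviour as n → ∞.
I(n) = sqrt(π/(39n))

Here φ(x) = 39 · (x − 20)^2 has its unique minimum at x* = 20 with φ(x*) = 0 and φ''(x*) = 78. Laplace's method gives
  I(n) ~ e^(−n φ(x*)) · sqrt(2π / (n · φ''(x*))) = sqrt(2π / (78n)) = sqrt(π/(39n)).
This is exact: substituting u = (x − 20)·sqrt(39n) gives I(n) = (1/sqrt(39n)) ∫_{−∞}^{∞} e^(−u^2) du = sqrt(π/(39n)).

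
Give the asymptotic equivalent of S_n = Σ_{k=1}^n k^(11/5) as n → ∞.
S_n ~ (5/16) · n^(16/5)

Integral comparison: Σ_{k=1}^n k^(11/5) = ∫_0^n x^(11/5) dx + O(n^(11/5)). The integral is n^(1 + 11/5) / (1 + 11/5) = n^((11+5)/5) / ((11+5)/5) = (5/16) · n^(16/5).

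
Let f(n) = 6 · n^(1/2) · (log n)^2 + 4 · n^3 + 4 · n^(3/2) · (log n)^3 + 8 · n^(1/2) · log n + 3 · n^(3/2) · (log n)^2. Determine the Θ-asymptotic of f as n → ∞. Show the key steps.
f(n) ∈ Θ(n^3)

Compare the terms by growth order. For large n, n^a · (log n)^b dominates n^a' · (log n)^b' iff a > a', or (a = a' and b > b'). Ranking the 5 terms shows the dominant one is 4 · n^3. Hence f(n) ∈ Θ(n^3).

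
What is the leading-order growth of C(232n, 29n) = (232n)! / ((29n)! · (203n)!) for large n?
C(232n, 29n) ~ (16777216/823543)^(29n) · sqrt(4/(7π·29n))

Write N = 29n. Apply Stirling to each factorial:
  (8N)! ~ sqrt(2π·8N) · (8N/e)^(8N),
  N! ~ sqrt(2π N) · (N/e)^N,
  (7N)! ~ sqrt(2π·7N) · (7N/e)^(7N).
The exponential factors combine to (8N)^(8N) / (N^N · (7N)^(7N)) = 8^(8N)/7^(7N) = (8^8/7^7)^N = (16777216/823543)^N.
The square-root prefactors combine to sqrt(2π·8N) / (sqrt(2π N)·sqrt(2π·7N)) = sqrt(8 / (2π·7·N)) = sqrt(4/(7π·29n)).
Substituting N = 29n: C(232n, 29n) ~ (16777216/823543)^(29n) · sqrt(4/(7π·29n)).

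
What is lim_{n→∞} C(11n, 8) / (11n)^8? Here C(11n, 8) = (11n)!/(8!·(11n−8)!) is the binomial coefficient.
lim = 1/8! = 1/40320

With N = 11n → ∞: C(N, 8) / N^8 = [N(N−1)…(N−7)] / (8! · N^8) = (1/8!) · 1 · (1 − 1/(11n)) · … · (1 − 7/(11n)). Each factor → 1 as N → ∞, so the limit is 1/8! = 1/40320.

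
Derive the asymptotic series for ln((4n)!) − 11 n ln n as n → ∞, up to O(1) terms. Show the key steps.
ln((4n)!) − 11 n ln n = −7 n ln n + 4(ln 4 − 1) n + (1/2) ln(2π·4n) + O(1/n)

Stirling: ln((4n)!) = 4n ln(4n) − 4n + (1/2) ln(2π·4n) + O(1/n).
Expand 4n ln(4n) = 4n (ln n + ln 4) = 4n ln n + 4n ln 4.
Subtract 11n ln n: leading term is (4 − 11) n ln n = −7 n ln n. The next term is 4n ln 4 − 4n = 4(ln 4 − 1) n. Then the (1/2) ln(2π·4n) correction.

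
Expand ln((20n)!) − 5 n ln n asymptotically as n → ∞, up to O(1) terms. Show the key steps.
ln((20n)!) − 5 n ln n = 15 n ln n + 20(ln 20 − 1) n + (1/2) ln(2π·20n) + O(1/n)

Stirling: ln((20n)!) = 20n ln(20n) − 20n + (1/2) ln(2π·20n) + O(1/n).
Expand 20n ln(20n) = 20n (ln n + ln 20) = 20n ln n + 20n ln 20.
Subtract 5n ln n: leading term is (20 − 5) n ln n = 15 n ln n. The next term is 20n ln 20 − 20n = 20(ln 20 − 1) n. Then the (1/2) ln(2π·20n) correction.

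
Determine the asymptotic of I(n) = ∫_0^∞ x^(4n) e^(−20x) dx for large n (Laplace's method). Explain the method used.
I(n) ~ (sqrt(2π·4n) / 20) · (4n/(20e))^(4n)

Write the integrand as exp(4n ln x − 20x) and set f(x) = 4n ln x − 20x. Then f'(x) = 4n/x − 20 = 0 at x* = 4n/20, and f''(x*) = −4n/x*^2 = −20^2/(4n). Laplace's method (interior maximum) gives
  I(n) ~ e^(f(x*)) · sqrt(2π / |f''(x*)|)
        = exp(4n ln(4n/20) − 4n) · sqrt(2π · 4n / 20^2)
        = (4n/20)^(4n) e^(−4n) · sqrt(2π·4n) / 20
        = (sqrt(2π·4n) / 20) · (4n/(20e))^(4n).
This matches Γ(4n+1)/20^(4n+1) with Stirling applied to Γ.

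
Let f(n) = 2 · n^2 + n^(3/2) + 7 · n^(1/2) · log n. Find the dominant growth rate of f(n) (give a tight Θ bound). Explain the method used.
f(n) ∈ Θ(n^2)

Compare the terms by growth order. For large n, n^a · (log n)^b dominates n^a' · (log n)^b' iff a > a', or (a = a' and b > b'). Ranking the 3 terms shows the dominant one is 2 · n^2. Hence f(n) ∈ Θ(n^2).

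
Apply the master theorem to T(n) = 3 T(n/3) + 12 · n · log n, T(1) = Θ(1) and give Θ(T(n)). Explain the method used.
T(n) = Θ(n · (log n)^2)

Here log_3 3 = 1 and f(n) = 12 · n · log n = Θ(n^(log_3 3) · (log n)^1). This is the extended Case 2 of the master theorem (f matches the critical exponent up to log factors), giving T(n) = Θ(n^(log_3 3) · (log n)^(1+1)) = Θ(n · (log n)^2).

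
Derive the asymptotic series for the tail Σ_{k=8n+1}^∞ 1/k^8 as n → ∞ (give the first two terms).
Σ_{k>8n} 1/k^8 = 1/(7 · (8n)^7) − 1/(2 · (8n)^8) + O(1/(8n)^9)

Compare to the integral: ∫_{8n}^∞ x^(−8) dx = [−x^(−7)/7]_{8n}^∞ = 1/((8−1)·(8n)^7). The Euler-Maclaurin correction adds −f(8n)/2 = −1/(2·(8n)^8). Euler-Maclaurin then gives
  Σ_{k>8n} 1/k^8 = ∫_{8n}^∞ dx/x^8 − 1/(2·(8n)^8) + O(1/(8n)^9).
(Equivalently this is ζ(8) − Σ_{k≤8n} 1/k^8.)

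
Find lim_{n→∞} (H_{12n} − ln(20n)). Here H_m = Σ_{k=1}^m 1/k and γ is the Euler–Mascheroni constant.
lim = ln(3/5) + γ

By Euler-Maclaurin, H_m = ln m + γ + O(1/m). So
  H_{12n} − ln(20n) = ln(12n) + γ − ln(20n) + O(1/n)
                       = ln(12/20) + γ + O(1/n).
Hence the limit is ln(12/20) + γ (= ln(3/5)).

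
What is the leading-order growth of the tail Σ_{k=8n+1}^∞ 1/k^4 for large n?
Σ_{k>8n} 1/k^4 ~ 1/(3 · (8n)^3)

Compare to the integral: ∫_{8n}^∞ x^(−4) dx = [−x^(−3)/3]_{8n}^∞ = 1/((4−1)·(8n)^3). Euler-Maclaurin then gives
  Σ_{k>8n} 1/k^4 = ∫_{8n}^∞ dx/x^4 − 1/(2·(8n)^4) + O(1/(8n)^5).
(Equivalently this is ζ(4) − Σ_{k≤8n} 1/k^4.)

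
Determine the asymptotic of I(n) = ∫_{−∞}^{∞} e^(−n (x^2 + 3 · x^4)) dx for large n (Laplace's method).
I(n) ~ sqrt(π/n)

φ(x) = x^2 + 3 · x^4 has its unique global minimum at x* = 0 (since φ'(x) = 2x + 12x^3 = 0 only at x = 0 for real x with both coefficients positive, and φ → ∞ as |x| → ∞). At x* = 0, φ(0) = 0 and φ''(0) = 2. Laplace's method then gives
  I(n) ~ sqrt(2π / (n · φ''(0))) · e^(−n φ(0)) = sqrt(2π / (2n)) = sqrt(π/n).
The 3 · x^4 term contributes only at subleading order (an O(1/n) relative correction).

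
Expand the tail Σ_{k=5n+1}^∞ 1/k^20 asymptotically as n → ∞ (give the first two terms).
Σ_{k>5n} 1/k^20 = 1/(19 · (5n)^19) − 1/(2 · (5n)^20) + O(1/(5n)^21)

Compare to the integral: ∫_{5n}^∞ x^(−20) dx = [−x^(−19)/19]_{5n}^∞ = 1/((20−1)·(5n)^19). The Euler-Maclaurin correction adds −f(5n)/2 = −1/(2·(5n)^20). Euler-Maclaurin then gives
  Σ_{k>5n} 1/k^20 = ∫_{5n}^∞ dx/x^20 − 1/(2·(5n)^20) + O(1/(5n)^21).
(Equivalently this is ζ(20) − Σ_{k≤5n} 1/k^20.)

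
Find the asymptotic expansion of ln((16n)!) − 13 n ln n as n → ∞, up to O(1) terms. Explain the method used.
ln((16n)!) − 13 n ln n = 3 n ln n + 16(ln 16 − 1) n + (1/2) ln(2π·16n) + O(1/n)

Stirling: ln((16n)!) = 16n ln(16n) − 16n + (1/2) ln(2π·16n) + O(1/n).
Expand 16n ln(16n) = 16n (ln n + ln 16) = 16n ln n + 16n ln 16.
Subtract 13n ln n: leading term is (16 − 13) n ln n = 3 n ln n. The next term is 16n ln 16 − 16n = 16(ln 16 − 1) n. Then the (1/2) ln(2π·16n) correction.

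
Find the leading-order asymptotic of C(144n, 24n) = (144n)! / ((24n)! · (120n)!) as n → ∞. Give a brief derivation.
C(144n, 24n) ~ (46656/3125)^(24n) · sqrt(3/(5π·24n))

Write N = 24n. Apply Stirling to each factorial:
  (6N)! ~ sqrt(2π·6N) · (6N/e)^(6N),
  N! ~ sqrt(2π N) · (N/e)^N,
  (5N)! ~ sqrt(2π·5N) · (5N/e)^(5N).
The exponential factors combine to (6N)^(6N) / (N^N · (5N)^(5N)) = 6^(6N)/5^(5N) = (6^6/5^5)^N = (46656/3125)^N.
The square-root prefactors combine to sqrt(2π·6N) / (sqrt(2π N)·sqrt(2π·5N)) = sqrt(6 / (2π·5·N)) = sqrt(3/(5π·24n)).
Substituting N = 24n: C(144n, 24n) ~ (46656/3125)^(24n) · sqrt(3/(5π·24n)).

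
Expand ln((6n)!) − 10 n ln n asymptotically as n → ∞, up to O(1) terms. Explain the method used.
ln((6n)!) − 10 n ln n = −4 n ln n + 6(ln 6 − 1) n + (1/2) ln(2π·6n) + O(1/n)

Stirling: ln((6n)!) = 6n ln(6n) − 6n + (1/2) ln(2π·6n) + O(1/n).
Expand 6n ln(6n) = 6n (ln n + ln 6) = 6n ln n + 6n ln 6.
Subtract 10n ln n: leading term is (6 − 10) n ln n = −4 n ln n. The next term is 6n ln 6 − 6n = 6(ln 6 − 1) n. Then the (1/2) ln(2π·6n) correction.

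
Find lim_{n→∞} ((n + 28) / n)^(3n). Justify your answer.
lim = e^84

Rewrite as (1 + 28/n)^(3n). By the standard limit (1 + x/n)^n → e^x, we have (1 + 28/n)^n → e^28, and raising to the 3rd power gives e^84.
More precisely, ln[(1 + 28/n)^(3n)] = 3n · ln(1 + 28/n) = 3n · (28/n + O(1/n^2)) = 84 + O(1/n) → 84.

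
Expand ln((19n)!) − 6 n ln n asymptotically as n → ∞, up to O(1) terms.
ln((19n)!) − 6 n ln n = 13 n ln n + 19(ln 19 − 1) n + (1/2) ln(2π·19n) + O(1/n)

Stirling: ln((19n)!) = 19n ln(19n) − 19n + (1/2) ln(2π·19n) + O(1/n).
Expand 19n ln(19n) = 19n (ln n + ln 19) = 19n ln n + 19n ln 19.
Subtract 6n ln n: leading term is (19 − 6) n ln n = 13 n ln n. The next term is 19n ln 19 − 19n = 19(ln 19 − 1) n. Then the (1/2) ln(2π·19n) correction.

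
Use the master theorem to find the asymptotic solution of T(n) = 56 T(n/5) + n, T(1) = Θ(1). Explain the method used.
T(n) = Θ(n^(log_5 56))

Master theorem: compare f(n) = n to n^(log_5 56) where log_5 56 ≈ 2.501. Since 1 < log_5 56, we have f(n) = O(n^(log_5 56 − ε)) for some ε > 0 — Case 1. Hence T(n) = Θ(n^(log_5 56)).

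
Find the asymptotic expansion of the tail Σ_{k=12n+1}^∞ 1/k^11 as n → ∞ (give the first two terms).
Σ_{k>12n} 1/k^11 = 1/(10 · (12n)^10) − 1/(2 · (12n)^11) + O(1/(12n)^12)

Compare to the integral: ∫_{12n}^∞ x^(−11) dx = [−x^(−10)/10]_{12n}^∞ = 1/((11−1)·(12n)^10). The Euler-Maclaurin correction adds −f(12n)/2 = −1/(2·(12n)^11). Euler-Maclaurin then gives
  Σ_{k>12n} 1/k^11 = ∫_{12n}^∞ dx/x^11 − 1/(2·(12n)^11) + O(1/(12n)^12).
(Equivalently this is ζ(11) − Σ_{k≤12n} 1/k^11.)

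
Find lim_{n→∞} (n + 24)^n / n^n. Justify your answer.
lim = e^24

Rewrite as (1 + 24/n)^(n). By the standard limit (1 + x/n)^n → e^x, we have (1 + 24/n)^n → e^24, and raising to the 1st power gives e^24.
More precisely, ln[(1 + 24/n)^(n)] = n · ln(1 + 24/n) = n · (24/n + O(1/n^2)) = 24 + O(1/n) → 24.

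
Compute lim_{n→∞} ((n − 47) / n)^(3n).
lim = e^(−141)

Rewrite as (1 − 47/n)^(3n). By the standard limit (1 + x/n)^n → e^x, we have (1 − 47/n)^n → e^(−47), and raising to the 3rd power gives e^(−141).
More precisely, ln[(1 − 47/n)^(3n)] = 3n · ln(1 − 47/n) = 3n · (-47/n + O(1/n^2)) = -141 + O(1/n) → -141.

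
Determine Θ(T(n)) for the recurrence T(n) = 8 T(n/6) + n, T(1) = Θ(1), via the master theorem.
T(n) = Θ(n^(log_6 8))

Master theorem: compare f(n) = n to n^(log_6 8) where log_6 8 ≈ 1.161. Since 1 < log_6 8, we have f(n) = O(n^(log_6 8 − ε)) for some ε > 0 — Case 1. Hence T(n) = Θ(n^(log_6 8)).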